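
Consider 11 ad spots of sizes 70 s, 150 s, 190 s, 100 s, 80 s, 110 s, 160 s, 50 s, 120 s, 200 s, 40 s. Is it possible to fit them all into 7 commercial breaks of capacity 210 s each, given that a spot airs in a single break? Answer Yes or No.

A valid assignment using 7 commercial breaks:
  break 1: 200 = 200
  break 2: 190 = 190
  break 3: 160 + 50 = 210
  break 4: 150 + 40 = 190
  break 5: 120 + 80 = 200
  break 6: 110 + 100 = 210
  break 7: 70 = 70
Every load is within 210 s, so 7 commercial breaks suffice.

Yes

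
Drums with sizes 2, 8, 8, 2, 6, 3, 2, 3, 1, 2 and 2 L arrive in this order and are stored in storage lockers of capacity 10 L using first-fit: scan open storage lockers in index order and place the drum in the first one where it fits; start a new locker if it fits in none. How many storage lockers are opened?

  2 → locker 1 (new)  [load 2/10]
  8 → locker 1  [load 10/10]
  8 → locker 2 (new)  [load 8/10]
  2 → locker 2  [load 10/10]
  6 → locker 3 (new)  [load 6/10]
  3 → locker 3  [load 9/10]
  2 → locker 4 (new)  [load 2/10]
  3 → locker 4  [load 5/10]
  1 → locker 3  [load 10/10]
  2 → locker 4  [load 7/10]
  2 → locker 4  [load 9/10]
4 storage lockers opened.

4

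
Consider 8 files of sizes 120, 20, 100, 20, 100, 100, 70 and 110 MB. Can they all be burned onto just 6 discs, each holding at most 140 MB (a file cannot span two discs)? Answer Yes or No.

Yes

A valid assignment using 6 discs:
  disc 1: 120 + 20 = 140
  disc 2: 110 + 20 = 130
  disc 3: 100 = 100
  disc 4: 100 = 100
  disc 5: 100 = 100
  disc 6: 70 = 70
Every load is within 140 MB, so 6 discs suffice.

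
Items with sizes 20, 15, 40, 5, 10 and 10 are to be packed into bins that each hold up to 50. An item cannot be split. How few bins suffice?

2

Total = 40 + 20 + 15 + 10 + 10 + 5 = 100.
Lower bound: ⌈100/50⌉ = 2 bins.
A packing using 2 bins:
  bin 1: 40 + 10 = 50
  bin 2: 20 + 15 + 10 + 5 = 50
This matches the lower bound, so 2 is optimal.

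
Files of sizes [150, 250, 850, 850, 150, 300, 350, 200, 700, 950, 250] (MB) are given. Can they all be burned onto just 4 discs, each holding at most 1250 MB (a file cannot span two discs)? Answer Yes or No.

A valid assignment using 4 discs:
  disc 1: 950 + 300 = 1250
  disc 2: 850 + 250 + 150 = 1250
  disc 3: 850 + 250 + 150 = 1250
  disc 4: 700 + 350 + 200 = 1250
Every load is within 1250 MB, so 4 discs suffice.

Yes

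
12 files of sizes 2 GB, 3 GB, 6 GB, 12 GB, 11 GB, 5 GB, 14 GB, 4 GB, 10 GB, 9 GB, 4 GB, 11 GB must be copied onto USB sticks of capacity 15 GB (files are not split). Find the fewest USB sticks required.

Total = 14 + 12 + 11 + 11 + 10 + 9 + 6 + 5 + 4 + 4 + 3 + 2 = 91 GB.
Lower bound: ⌈91/15⌉ = 7 USB sticks.
A packing using 7 USB sticks:
  USB stick 1: 14 = 14
  USB stick 2: 12 + 3 = 15
  USB stick 3: 11 + 4 = 15
  USB stick 4: 11 + 4 = 15
  USB stick 5: 10 + 5 = 15
  USB stick 6: 9 + 6 = 15
  USB stick 7: 2 = 2
This matches the lower bound, so 7 is optimal.

7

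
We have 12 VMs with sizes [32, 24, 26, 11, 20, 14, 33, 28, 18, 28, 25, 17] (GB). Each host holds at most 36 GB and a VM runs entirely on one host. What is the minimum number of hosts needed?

Total = 33 + 32 + 28 + 28 + 26 + 25 + 24 + 20 + 18 + 17 + 14 + 11 = 276 GB.
Lower bound: ⌈276/36⌉ = 8 hosts.
A packing using 9 hosts:
  host 1: 33 = 33
  host 2: 32 = 32
  host 3: 28 = 28
  host 4: 28 = 28
  host 5: 26 = 26
  host 6: 25 + 11 = 36
  host 7: 24 = 24
  host 8: 20 + 14 = 34
  host 9: 18 + 17 = 35
No arrangement into 8 hosts stays within capacity, so 9 is optimal.

9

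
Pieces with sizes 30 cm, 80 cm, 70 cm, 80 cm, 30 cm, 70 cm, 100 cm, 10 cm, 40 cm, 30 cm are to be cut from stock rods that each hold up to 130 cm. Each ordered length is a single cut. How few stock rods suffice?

Total = 100 + 80 + 80 + 70 + 70 + 40 + 30 + 30 + 30 + 10 = 540 cm.
Lower bound: ⌈540/130⌉ = 5 stock rods.
A packing using 5 stock rods:
  stock rod 1: 100 + 30 = 130
  stock rod 2: 80 + 40 + 10 = 130
  stock rod 3: 80 + 30 = 110
  stock rod 4: 70 + 30 = 100
  stock rod 5: 70 = 70
This matches the lower bound, so 5 is optimal.

5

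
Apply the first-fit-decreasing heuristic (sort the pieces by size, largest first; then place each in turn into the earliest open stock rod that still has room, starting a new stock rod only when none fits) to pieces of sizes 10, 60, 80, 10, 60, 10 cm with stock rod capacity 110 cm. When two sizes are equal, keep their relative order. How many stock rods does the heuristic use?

Sorted descending: 80, 60, 60, 10, 10, 10.
  80 → stock rod 1 (new)  [load 80/110]
  60 → stock rod 2 (new)  [load 60/110]
  60 → stock rod 3 (new)  [load 60/110]
  10 → stock rod 1  [load 90/110]
  10 → stock rod 1  [load 100/110]
  10 → stock rod 1  [load 110/110]
3 stock rods opened.

3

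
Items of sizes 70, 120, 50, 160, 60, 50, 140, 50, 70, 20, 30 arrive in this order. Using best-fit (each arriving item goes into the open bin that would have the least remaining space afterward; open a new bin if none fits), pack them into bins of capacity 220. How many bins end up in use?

4

  70 → bin 1 (new)  [load 70/220]
  120 → bin 1  [load 190/220]
  50 → bin 2 (new)  [load 50/220]
  160 → bin 2  [load 210/220]
  60 → bin 3 (new)  [load 60/220]
  50 → bin 3  [load 110/220]
  140 → bin 4 (new)  [load 140/220]
  50 → bin 4  [load 190/220]
  70 → bin 3  [load 180/220]
  20 → bin 1  [load 210/220]
  30 → bin 4  [load 220/220]
4 bins opened.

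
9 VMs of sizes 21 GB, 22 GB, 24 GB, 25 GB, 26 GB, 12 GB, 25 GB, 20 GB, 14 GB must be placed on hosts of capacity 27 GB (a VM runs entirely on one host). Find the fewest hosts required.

Total = 26 + 25 + 25 + 24 + 22 + 21 + 20 + 14 + 12 = 189 GB.
Lower bound: ⌈189/27⌉ = 7 hosts.
Also, 8 VMs each exceed 27/2 GB, and no two of those can share a host, so at least 8 hosts are needed.
A packing using 8 hosts:
  host 1: 26 = 26
  host 2: 25 = 25
  host 3: 25 = 25
  host 4: 24 = 24
  host 5: 22 = 22
  host 6: 21 = 21
  host 7: 20 = 20
  host 8: 14 + 12 = 26
This matches the lower bound, so 8 is optimal.

8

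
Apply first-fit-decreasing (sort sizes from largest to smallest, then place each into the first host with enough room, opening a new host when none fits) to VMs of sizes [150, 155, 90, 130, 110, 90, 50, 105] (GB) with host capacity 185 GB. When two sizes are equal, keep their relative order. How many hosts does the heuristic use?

Sorted descending: 155, 150, 130, 110, 105, 90, 90, 50.
  155 → host 1 (new)  [load 155/185]
  150 → host 2 (new)  [load 150/185]
  130 → host 3 (new)  [load 130/185]
  110 → host 4 (new)  [load 110/185]
  105 → host 5 (new)  [load 105/185]
  90 → host 6 (new)  [load 90/185]
  90 → host 6  [load 180/185]
  50 → host 3  [load 180/185]
6 hosts opened.

6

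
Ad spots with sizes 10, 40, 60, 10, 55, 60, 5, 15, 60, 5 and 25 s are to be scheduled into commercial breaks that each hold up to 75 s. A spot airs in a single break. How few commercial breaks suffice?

Total = 60 + 60 + 60 + 55 + 40 + 25 + 15 + 10 + 10 + 5 + 5 = 345 s.
Lower bound: ⌈345/75⌉ = 5 commercial breaks.
A packing using 5 commercial breaks:
  break 1: 60 + 15 = 75
  break 2: 60 + 10 + 5 = 75
  break 3: 60 + 10 + 5 = 75
  break 4: 55 = 55
  break 5: 40 + 25 = 65
This matches the lower bound, so 5 is optimal.

5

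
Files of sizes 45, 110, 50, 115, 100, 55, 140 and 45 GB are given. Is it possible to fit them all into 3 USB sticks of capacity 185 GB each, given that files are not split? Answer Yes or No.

Total = 660 GB; ⌈660/185⌉ = 4.
At least 4 USB sticks are required, but only 3 are allowed.

No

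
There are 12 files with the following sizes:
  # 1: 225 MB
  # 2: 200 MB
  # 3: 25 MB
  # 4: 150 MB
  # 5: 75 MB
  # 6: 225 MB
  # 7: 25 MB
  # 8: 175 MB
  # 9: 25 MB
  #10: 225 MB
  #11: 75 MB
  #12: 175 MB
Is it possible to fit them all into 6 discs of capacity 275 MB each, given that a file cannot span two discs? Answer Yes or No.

Total = 1600 MB; ⌈1600/275⌉ = 6.
7 files each exceed half the capacity and cannot share a disc, forcing at least 7 discs.
At least 7 discs are required, but only 6 are allowed.

No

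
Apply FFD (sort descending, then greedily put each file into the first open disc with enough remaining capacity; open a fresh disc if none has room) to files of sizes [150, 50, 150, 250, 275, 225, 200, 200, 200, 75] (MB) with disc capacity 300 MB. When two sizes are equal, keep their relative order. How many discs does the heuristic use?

Sorted descending: 275, 250, 225, 200, 200, 200, 150, 150, 75, 50.
  275 → disc 1 (new)  [load 275/300]
  250 → disc 2 (new)  [load 250/300]
  225 → disc 3 (new)  [load 225/300]
  200 → disc 4 (new)  [load 200/300]
  200 → disc 5 (new)  [load 200/300]
  200 → disc 6 (new)  [load 200/300]
  150 → disc 7 (new)  [load 150/300]
  150 → disc 7  [load 300/300]
  75 → disc 3  [load 300/300]
  50 → disc 2  [load 300/300]
7 discs opened.

7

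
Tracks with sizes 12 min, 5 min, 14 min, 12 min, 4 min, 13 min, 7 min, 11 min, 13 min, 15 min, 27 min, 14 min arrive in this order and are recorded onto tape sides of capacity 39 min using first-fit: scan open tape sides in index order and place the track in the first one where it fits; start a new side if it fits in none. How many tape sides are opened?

5

  12 → side 1 (new)  [load 12/39]
  5 → side 1  [load 17/39]
  14 → side 1  [load 31/39]
  12 → side 2 (new)  [load 12/39]
  4 → side 1  [load 35/39]
  13 → side 2  [load 25/39]
  7 → side 2  [load 32/39]
  11 → side 3 (new)  [load 11/39]
  13 → side 3  [load 24/39]
  15 → side 3  [load 39/39]
  27 → side 4 (new)  [load 27/39]
  14 → side 5 (new)  [load 14/39]
5 tape sides opened.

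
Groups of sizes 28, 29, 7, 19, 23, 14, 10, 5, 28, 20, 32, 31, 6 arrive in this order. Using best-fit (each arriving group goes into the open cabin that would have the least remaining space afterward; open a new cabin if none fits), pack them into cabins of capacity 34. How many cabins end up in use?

  28 → cabin 1 (new)  [load 28/34]
  29 → cabin 2 (new)  [load 29/34]
  7 → cabin 3 (new)  [load 7/34]
  19 → cabin 3  [load 26/34]
  23 → cabin 4 (new)  [load 23/34]
  14 → cabin 5 (new)  [load 14/34]
  10 → cabin 4  [load 33/34]
  5 → cabin 2  [load 34/34]
  28 → cabin 6 (new)  [load 28/34]
  20 → cabin 5  [load 34/34]
  32 → cabin 7 (new)  [load 32/34]
  31 → cabin 8 (new)  [load 31/34]
  6 → cabin 1  [load 34/34]
8 cabins opened.

8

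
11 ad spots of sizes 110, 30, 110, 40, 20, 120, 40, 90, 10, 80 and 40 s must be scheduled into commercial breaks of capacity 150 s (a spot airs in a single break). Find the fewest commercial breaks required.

5

Total = 120 + 110 + 110 + 90 + 80 + 40 + 40 + 40 + 30 + 20 + 10 = 690 s.
Lower bound: ⌈690/150⌉ = 5 commercial breaks.
A packing using 5 commercial breaks:
  break 1: 120 + 30 = 150
  break 2: 110 + 40 = 150
  break 3: 110 + 40 = 150
  break 4: 90 + 40 + 20 = 150
  break 5: 80 + 10 = 90
This matches the lower bound, so 5 is optimal.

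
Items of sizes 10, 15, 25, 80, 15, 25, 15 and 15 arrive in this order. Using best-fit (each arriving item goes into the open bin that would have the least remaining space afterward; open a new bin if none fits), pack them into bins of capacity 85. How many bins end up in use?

  10 → bin 1 (new)  [load 10/85]
  15 → bin 1  [load 25/85]
  25 → bin 1  [load 50/85]
  80 → bin 2 (new)  [load 80/85]
  15 → bin 1  [load 65/85]
  25 → bin 3 (new)  [load 25/85]
  15 → bin 1  [load 80/85]
  15 → bin 3  [load 40/85]
3 bins opened.

3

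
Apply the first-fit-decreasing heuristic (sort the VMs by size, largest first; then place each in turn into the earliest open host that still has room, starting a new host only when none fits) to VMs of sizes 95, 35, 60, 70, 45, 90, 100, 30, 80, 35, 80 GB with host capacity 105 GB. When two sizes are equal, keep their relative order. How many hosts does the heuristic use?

Sorted descending: 100, 95, 90, 80, 80, 70, 60, 45, 35, 35, 30.
  100 → host 1 (new)  [load 100/105]
  95 → host 2 (new)  [load 95/105]
  90 → host 3 (new)  [load 90/105]
  80 → host 4 (new)  [load 80/105]
  80 → host 5 (new)  [load 80/105]
  70 → host 6 (new)  [load 70/105]
  60 → host 7 (new)  [load 60/105]
  45 → host 7  [load 105/105]
  35 → host 6  [load 105/105]
  35 → host 8 (new)  [load 35/105]
  30 → host 8  [load 65/105]
8 hosts opened.

8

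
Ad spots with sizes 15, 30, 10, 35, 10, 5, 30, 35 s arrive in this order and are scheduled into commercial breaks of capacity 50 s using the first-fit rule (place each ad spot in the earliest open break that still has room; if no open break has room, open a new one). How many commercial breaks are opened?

4

  15 → break 1 (new)  [load 15/50]
  30 → break 1  [load 45/50]
  10 → break 2 (new)  [load 10/50]
  35 → break 2  [load 45/50]
  10 → break 3 (new)  [load 10/50]
  5 → break 1  [load 50/50]
  30 → break 3  [load 40/50]
  35 → break 4 (new)  [load 35/50]
4 commercial breaks opened.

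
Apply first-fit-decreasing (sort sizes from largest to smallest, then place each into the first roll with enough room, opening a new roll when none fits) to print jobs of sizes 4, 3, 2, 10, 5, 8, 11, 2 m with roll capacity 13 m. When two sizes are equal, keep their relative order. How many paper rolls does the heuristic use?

4

Sorted descending: 11, 10, 8, 5, 4, 3, 2, 2.
  11 → roll 1 (new)  [load 11/13]
  10 → roll 2 (new)  [load 10/13]
  8 → roll 3 (new)  [load 8/13]
  5 → roll 3  [load 13/13]
  4 → roll 4 (new)  [load 4/13]
  3 → roll 2  [load 13/13]
  2 → roll 1  [load 13/13]
  2 → roll 4  [load 6/13]
4 paper rolls opened.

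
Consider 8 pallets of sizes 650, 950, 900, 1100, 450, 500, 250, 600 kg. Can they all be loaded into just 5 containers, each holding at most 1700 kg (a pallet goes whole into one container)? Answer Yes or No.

Yes

A valid assignment using 4 containers:
  container 1: 1100 + 600 = 1700
  container 2: 950 + 650 = 1600
  container 3: 900 + 500 + 250 = 1650
  container 4: 450 = 450
That uses only 4 ≤ 5, so 5 containers are enough.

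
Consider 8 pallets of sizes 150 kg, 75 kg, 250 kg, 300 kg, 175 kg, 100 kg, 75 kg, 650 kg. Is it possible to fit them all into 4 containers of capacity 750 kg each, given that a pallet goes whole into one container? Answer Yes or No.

Yes

A valid assignment using 3 containers:
  container 1: 650 + 100 = 750
  container 2: 300 + 250 + 175 = 725
  container 3: 150 + 75 + 75 = 300
That uses only 3 ≤ 4, so 4 containers are enough.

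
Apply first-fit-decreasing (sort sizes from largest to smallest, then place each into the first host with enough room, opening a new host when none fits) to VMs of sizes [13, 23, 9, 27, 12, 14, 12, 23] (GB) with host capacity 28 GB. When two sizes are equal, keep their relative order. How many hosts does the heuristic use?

Sorted descending: 27, 23, 23, 14, 13, 12, 12, 9.
  27 → host 1 (new)  [load 27/28]
  23 → host 2 (new)  [load 23/28]
  23 → host 3 (new)  [load 23/28]
  14 → host 4 (new)  [load 14/28]
  13 → host 4  [load 27/28]
  12 → host 5 (new)  [load 12/28]
  12 → host 5  [load 24/28]
  9 → host 6 (new)  [load 9/28]
6 hosts opened.

6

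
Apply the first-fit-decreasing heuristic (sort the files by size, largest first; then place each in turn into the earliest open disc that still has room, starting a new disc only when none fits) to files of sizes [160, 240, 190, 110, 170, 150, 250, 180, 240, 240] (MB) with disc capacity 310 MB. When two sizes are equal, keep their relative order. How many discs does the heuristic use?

8

Sorted descending: 250, 240, 240, 240, 190, 180, 170, 160, 150, 110.
  250 → disc 1 (new)  [load 250/310]
  240 → disc 2 (new)  [load 240/310]
  240 → disc 3 (new)  [load 240/310]
  240 → disc 4 (new)  [load 240/310]
  190 → disc 5 (new)  [load 190/310]
  180 → disc 6 (new)  [load 180/310]
  170 → disc 7 (new)  [load 170/310]
  160 → disc 8 (new)  [load 160/310]
  150 → disc 8  [load 310/310]
  110 → disc 5  [load 300/310]
8 discs opened.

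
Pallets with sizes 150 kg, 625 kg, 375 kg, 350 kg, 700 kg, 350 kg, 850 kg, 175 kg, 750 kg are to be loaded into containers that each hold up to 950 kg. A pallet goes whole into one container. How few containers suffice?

6

Total = 850 + 750 + 700 + 625 + 375 + 350 + 350 + 175 + 150 = 4325 kg.
Lower bound: ⌈4325/950⌉ = 5 containers.
A packing using 6 containers:
  container 1: 850 = 850
  container 2: 750 + 175 = 925
  container 3: 700 + 150 = 850
  container 4: 625 = 625
  container 5: 375 + 350 = 725
  container 6: 350 = 350
No arrangement into 5 containers stays within capacity, so 6 is optimal.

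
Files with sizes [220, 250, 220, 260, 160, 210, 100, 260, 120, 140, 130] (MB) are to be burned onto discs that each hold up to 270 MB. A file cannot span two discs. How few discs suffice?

9

Total = 260 + 260 + 250 + 220 + 220 + 210 + 160 + 140 + 130 + 120 + 100 = 2070 MB.
Lower bound: ⌈2070/270⌉ = 8 discs.
A packing using 9 discs:
  disc 1: 260 = 260
  disc 2: 260 = 260
  disc 3: 250 = 250
  disc 4: 220 = 220
  disc 5: 220 = 220
  disc 6: 210 = 210
  disc 7: 160 + 100 = 260
  disc 8: 140 + 130 = 270
  disc 9: 120 = 120
No arrangement into 8 discs stays within capacity, so 9 is optimal.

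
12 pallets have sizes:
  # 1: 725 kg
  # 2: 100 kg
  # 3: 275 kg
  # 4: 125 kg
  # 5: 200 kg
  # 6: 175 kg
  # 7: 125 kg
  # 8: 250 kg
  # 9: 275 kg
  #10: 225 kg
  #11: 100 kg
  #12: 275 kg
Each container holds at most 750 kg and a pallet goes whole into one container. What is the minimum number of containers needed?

4

Total = 725 + 275 + 275 + 275 + 250 + 225 + 200 + 175 + 125 + 125 + 100 + 100 = 2850 kg.
Lower bound: ⌈2850/750⌉ = 4 containers.
A packing using 4 containers:
  container 1: 725 = 725
  container 2: 275 + 275 + 200 = 750
  container 3: 275 + 250 + 225 = 750
  container 4: 175 + 125 + 125 + 100 + 100 = 625
This matches the lower bound, so 4 is optimal.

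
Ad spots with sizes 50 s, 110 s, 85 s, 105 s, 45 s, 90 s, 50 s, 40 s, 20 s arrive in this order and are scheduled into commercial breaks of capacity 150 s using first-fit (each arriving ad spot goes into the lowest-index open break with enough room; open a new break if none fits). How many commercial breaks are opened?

5

  50 → break 1 (new)  [load 50/150]
  110 → break 2 (new)  [load 110/150]
  85 → break 1  [load 135/150]
  105 → break 3 (new)  [load 105/150]
  45 → break 3  [load 150/150]
  90 → break 4 (new)  [load 90/150]
  50 → break 4  [load 140/150]
  40 → break 2  [load 150/150]
  20 → break 5 (new)  [load 20/150]
5 commercial breaks opened.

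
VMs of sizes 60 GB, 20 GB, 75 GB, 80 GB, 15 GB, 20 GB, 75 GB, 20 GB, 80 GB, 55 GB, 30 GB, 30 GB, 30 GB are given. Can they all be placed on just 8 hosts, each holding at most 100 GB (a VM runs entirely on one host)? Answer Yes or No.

Yes

A valid assignment using 7 hosts:
  host 1: 80 + 20 = 100
  host 2: 80 + 20 = 100
  host 3: 75 + 20 = 95
  host 4: 75 + 15 = 90
  host 5: 60 + 30 = 90
  host 6: 55 + 30 = 85
  host 7: 30 = 30
That uses only 7 ≤ 8, so 8 hosts are enough.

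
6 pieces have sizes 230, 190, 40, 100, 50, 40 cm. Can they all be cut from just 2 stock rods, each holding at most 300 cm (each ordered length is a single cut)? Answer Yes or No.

Total = 650 cm; ⌈650/300⌉ = 3.
At least 3 stock rods are required, but only 2 are allowed.

No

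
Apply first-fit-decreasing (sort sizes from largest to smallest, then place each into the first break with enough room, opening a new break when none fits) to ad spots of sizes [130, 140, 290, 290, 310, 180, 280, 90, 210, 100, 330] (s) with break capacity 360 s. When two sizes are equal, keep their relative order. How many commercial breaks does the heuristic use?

8

Sorted descending: 330, 310, 290, 290, 280, 210, 180, 140, 130, 100, 90.
  330 → break 1 (new)  [load 330/360]
  310 → break 2 (new)  [load 310/360]
  290 → break 3 (new)  [load 290/360]
  290 → break 4 (new)  [load 290/360]
  280 → break 5 (new)  [load 280/360]
  210 → break 6 (new)  [load 210/360]
  180 → break 7 (new)  [load 180/360]
  140 → break 6  [load 350/360]
  130 → break 7  [load 310/360]
  100 → break 8 (new)  [load 100/360]
  90 → break 8  [load 190/360]
8 commercial breaks opened.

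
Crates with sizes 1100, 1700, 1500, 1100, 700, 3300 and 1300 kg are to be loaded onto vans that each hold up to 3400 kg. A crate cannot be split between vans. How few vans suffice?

Total = 3300 + 1700 + 1500 + 1300 + 1100 + 1100 + 700 = 10700 kg.
Lower bound: ⌈10700/3400⌉ = 4 vans.
A packing using 4 vans:
  van 1: 3300 = 3300
  van 2: 1700 + 1500 = 3200
  van 3: 1300 + 1100 + 700 = 3100
  van 4: 1100 = 1100
This matches the lower bound, so 4 is optimal.

4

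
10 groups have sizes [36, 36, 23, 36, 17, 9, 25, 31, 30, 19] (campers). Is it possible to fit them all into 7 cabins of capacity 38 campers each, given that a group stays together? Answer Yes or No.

No

Total = 262 campers; ⌈262/38⌉ = 7.
The bound of 7 does not rule out 7, but exhaustive search shows no assignment into 7 cabins of capacity 38 campers exists — the minimum is 8.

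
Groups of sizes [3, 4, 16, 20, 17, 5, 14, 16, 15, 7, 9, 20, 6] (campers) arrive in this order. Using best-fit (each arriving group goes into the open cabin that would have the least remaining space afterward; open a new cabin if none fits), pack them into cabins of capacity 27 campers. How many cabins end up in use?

  3 → cabin 1 (new)  [load 3/27]
  4 → cabin 1  [load 7/27]
  16 → cabin 1  [load 23/27]
  20 → cabin 2 (new)  [load 20/27]
  17 → cabin 3 (new)  [load 17/27]
  5 → cabin 2  [load 25/27]
  14 → cabin 4 (new)  [load 14/27]
  16 → cabin 5 (new)  [load 16/27]
  15 → cabin 6 (new)  [load 15/27]
  7 → cabin 3  [load 24/27]
  9 → cabin 5  [load 25/27]
  20 → cabin 7 (new)  [load 20/27]
  6 → cabin 7  [load 26/27]
7 cabins opened.

7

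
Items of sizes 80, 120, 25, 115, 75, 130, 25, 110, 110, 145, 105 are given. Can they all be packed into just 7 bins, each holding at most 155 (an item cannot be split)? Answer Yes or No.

No

Total = 1040; ⌈1040/155⌉ = 7.
8 items each exceed half the capacity and cannot share a bin, forcing at least 8 bins.
At least 8 bins are required, but only 7 are allowed.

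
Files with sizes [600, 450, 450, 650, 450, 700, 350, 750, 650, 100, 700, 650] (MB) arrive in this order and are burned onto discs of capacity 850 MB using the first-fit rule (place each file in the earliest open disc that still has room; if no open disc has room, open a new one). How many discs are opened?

10

  600 → disc 1 (new)  [load 600/850]
  450 → disc 2 (new)  [load 450/850]
  450 → disc 3 (new)  [load 450/850]
  650 → disc 4 (new)  [load 650/850]
  450 → disc 5 (new)  [load 450/850]
  700 → disc 6 (new)  [load 700/850]
  350 → disc 2  [load 800/850]
  750 → disc 7 (new)  [load 750/850]
  650 → disc 8 (new)  [load 650/850]
  100 → disc 1  [load 700/850]
  700 → disc 9 (new)  [load 700/850]
  650 → disc 10 (new)  [load 650/850]
10 discs opened.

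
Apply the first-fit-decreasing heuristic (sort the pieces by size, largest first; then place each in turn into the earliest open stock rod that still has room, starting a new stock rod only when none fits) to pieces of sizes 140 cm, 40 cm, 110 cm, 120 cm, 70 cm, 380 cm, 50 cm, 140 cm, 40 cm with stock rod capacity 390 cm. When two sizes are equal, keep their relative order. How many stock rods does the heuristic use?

3

Sorted descending: 380, 140, 140, 120, 110, 70, 50, 40, 40.
  380 → stock rod 1 (new)  [load 380/390]
  140 → stock rod 2 (new)  [load 140/390]
  140 → stock rod 2  [load 280/390]
  120 → stock rod 3 (new)  [load 120/390]
  110 → stock rod 2  [load 390/390]
  70 → stock rod 3  [load 190/390]
  50 → stock rod 3  [load 240/390]
  40 → stock rod 3  [load 280/390]
  40 → stock rod 3  [load 320/390]
3 stock rods opened.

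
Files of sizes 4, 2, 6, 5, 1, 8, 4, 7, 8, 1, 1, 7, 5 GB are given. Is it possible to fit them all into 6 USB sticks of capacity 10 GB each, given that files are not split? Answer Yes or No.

No

Total = 59 GB; ⌈59/10⌉ = 6.
The bound of 6 does not rule out 6, but exhaustive search shows no assignment into 6 USB sticks of capacity 10 GB exists — the minimum is 7.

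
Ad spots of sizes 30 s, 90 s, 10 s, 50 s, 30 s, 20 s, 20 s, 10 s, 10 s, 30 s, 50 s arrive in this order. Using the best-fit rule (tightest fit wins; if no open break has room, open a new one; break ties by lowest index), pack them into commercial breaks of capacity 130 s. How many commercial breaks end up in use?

3

  30 → break 1 (new)  [load 30/130]
  90 → break 1  [load 120/130]
  10 → break 1  [load 130/130]
  50 → break 2 (new)  [load 50/130]
  30 → break 2  [load 80/130]
  20 → break 2  [load 100/130]
  20 → break 2  [load 120/130]
  10 → break 2  [load 130/130]
  10 → break 3 (new)  [load 10/130]
  30 → break 3  [load 40/130]
  50 → break 3  [load 90/130]
3 commercial breaks opened.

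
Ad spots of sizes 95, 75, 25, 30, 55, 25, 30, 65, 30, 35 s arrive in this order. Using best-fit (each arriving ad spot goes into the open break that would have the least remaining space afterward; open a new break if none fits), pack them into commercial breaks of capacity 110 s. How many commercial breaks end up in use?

5

  95 → break 1 (new)  [load 95/110]
  75 → break 2 (new)  [load 75/110]
  25 → break 2  [load 100/110]
  30 → break 3 (new)  [load 30/110]
  55 → break 3  [load 85/110]
  25 → break 3  [load 110/110]
  30 → break 4 (new)  [load 30/110]
  65 → break 4  [load 95/110]
  30 → break 5 (new)  [load 30/110]
  35 → break 5  [load 65/110]
5 commercial breaks opened.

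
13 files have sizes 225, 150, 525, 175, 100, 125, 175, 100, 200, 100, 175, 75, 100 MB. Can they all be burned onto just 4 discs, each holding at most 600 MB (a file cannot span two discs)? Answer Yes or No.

Yes

A valid assignment using 4 discs:
  disc 1: 525 + 75 = 600
  disc 2: 225 + 200 + 175 = 600
  disc 3: 175 + 175 + 150 + 100 = 600
  disc 4: 125 + 100 + 100 + 100 = 425
Every load is within 600 MB, so 4 discs suffice.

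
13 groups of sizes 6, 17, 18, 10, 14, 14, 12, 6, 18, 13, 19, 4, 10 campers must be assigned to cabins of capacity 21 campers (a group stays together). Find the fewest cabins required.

Total = 19 + 18 + 18 + 17 + 14 + 14 + 13 + 12 + 10 + 10 + 6 + 6 + 4 = 161 campers.
Lower bound: ⌈161/21⌉ = 8 cabins.
A packing using 9 cabins:
  cabin 1: 19 = 19
  cabin 2: 18 = 18
  cabin 3: 18 = 18
  cabin 4: 17 + 4 = 21
  cabin 5: 14 + 6 = 20
  cabin 6: 14 + 6 = 20
  cabin 7: 13 = 13
  cabin 8: 12 = 12
  cabin 9: 10 + 10 = 20
No arrangement into 8 cabins stays within capacity, so 9 is optimal.

9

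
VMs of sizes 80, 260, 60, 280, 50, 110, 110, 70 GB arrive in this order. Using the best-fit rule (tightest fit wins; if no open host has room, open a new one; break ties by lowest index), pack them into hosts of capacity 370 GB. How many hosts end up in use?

3

  80 → host 1 (new)  [load 80/370]
  260 → host 1  [load 340/370]
  60 → host 2 (new)  [load 60/370]
  280 → host 2  [load 340/370]
  50 → host 3 (new)  [load 50/370]
  110 → host 3  [load 160/370]
  110 → host 3  [load 270/370]
  70 → host 3  [load 340/370]
3 hosts opened.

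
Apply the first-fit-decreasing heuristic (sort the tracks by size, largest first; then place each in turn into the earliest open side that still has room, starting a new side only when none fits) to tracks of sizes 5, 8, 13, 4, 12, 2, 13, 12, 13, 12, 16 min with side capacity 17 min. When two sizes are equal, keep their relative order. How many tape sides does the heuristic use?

Sorted descending: 16, 13, 13, 13, 12, 12, 12, 8, 5, 4, 2.
  16 → side 1 (new)  [load 16/17]
  13 → side 2 (new)  [load 13/17]
  13 → side 3 (new)  [load 13/17]
  13 → side 4 (new)  [load 13/17]
  12 → side 5 (new)  [load 12/17]
  12 → side 6 (new)  [load 12/17]
  12 → side 7 (new)  [load 12/17]
  8 → side 8 (new)  [load 8/17]
  5 → side 5  [load 17/17]
  4 → side 2  [load 17/17]
  2 → side 3  [load 15/17]
8 tape sides opened.

8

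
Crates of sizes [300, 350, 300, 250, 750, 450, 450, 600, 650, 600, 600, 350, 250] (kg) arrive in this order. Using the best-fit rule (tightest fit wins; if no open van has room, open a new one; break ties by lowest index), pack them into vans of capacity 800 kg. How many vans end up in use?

  300 → van 1 (new)  [load 300/800]
  350 → van 1  [load 650/800]
  300 → van 2 (new)  [load 300/800]
  250 → van 2  [load 550/800]
  750 → van 3 (new)  [load 750/800]
  450 → van 4 (new)  [load 450/800]
  450 → van 5 (new)  [load 450/800]
  600 → van 6 (new)  [load 600/800]
  650 → van 7 (new)  [load 650/800]
  600 → van 8 (new)  [load 600/800]
  600 → van 9 (new)  [load 600/800]
  350 → van 4  [load 800/800]
  250 → van 2  [load 800/800]
9 vans opened.

9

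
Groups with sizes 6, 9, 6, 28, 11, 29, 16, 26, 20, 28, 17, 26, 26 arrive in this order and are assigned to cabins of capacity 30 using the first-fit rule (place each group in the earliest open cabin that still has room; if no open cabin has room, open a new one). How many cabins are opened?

10

  6 → cabin 1 (new)  [load 6/30]
  9 → cabin 1  [load 15/30]
  6 → cabin 1  [load 21/30]
  28 → cabin 2 (new)  [load 28/30]
  11 → cabin 3 (new)  [load 11/30]
  29 → cabin 4 (new)  [load 29/30]
  16 → cabin 3  [load 27/30]
  26 → cabin 5 (new)  [load 26/30]
  20 → cabin 6 (new)  [load 20/30]
  28 → cabin 7 (new)  [load 28/30]
  17 → cabin 8 (new)  [load 17/30]
  26 → cabin 9 (new)  [load 26/30]
  26 → cabin 10 (new)  [load 26/30]
10 cabins opened.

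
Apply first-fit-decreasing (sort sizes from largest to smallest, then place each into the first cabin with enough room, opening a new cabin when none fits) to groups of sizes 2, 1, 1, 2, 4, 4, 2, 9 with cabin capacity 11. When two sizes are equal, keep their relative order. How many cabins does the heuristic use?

3

Sorted descending: 9, 4, 4, 2, 2, 2, 1, 1.
  9 → cabin 1 (new)  [load 9/11]
  4 → cabin 2 (new)  [load 4/11]
  4 → cabin 2  [load 8/11]
  2 → cabin 1  [load 11/11]
  2 → cabin 2  [load 10/11]
  2 → cabin 3 (new)  [load 2/11]
  1 → cabin 2  [load 11/11]
  1 → cabin 3  [load 3/11]
3 cabins opened.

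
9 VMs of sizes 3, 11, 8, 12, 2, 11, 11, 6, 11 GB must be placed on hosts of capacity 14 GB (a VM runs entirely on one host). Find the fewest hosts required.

Total = 12 + 11 + 11 + 11 + 11 + 8 + 6 + 3 + 2 = 75 GB.
Lower bound: ⌈75/14⌉ = 6 hosts.
A packing using 6 hosts:
  host 1: 12 + 2 = 14
  host 2: 11 + 3 = 14
  host 3: 11 = 11
  host 4: 11 = 11
  host 5: 11 = 11
  host 6: 8 + 6 = 14
This matches the lower bound, so 6 is optimal.

6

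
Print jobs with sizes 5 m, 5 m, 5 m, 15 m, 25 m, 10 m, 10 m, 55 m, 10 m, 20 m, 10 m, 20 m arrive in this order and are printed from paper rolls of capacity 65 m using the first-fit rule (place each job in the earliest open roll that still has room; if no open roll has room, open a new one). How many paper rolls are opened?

  5 → roll 1 (new)  [load 5/65]
  5 → roll 1  [load 10/65]
  5 → roll 1  [load 15/65]
  15 → roll 1  [load 30/65]
  25 → roll 1  [load 55/65]
  10 → roll 1  [load 65/65]
  10 → roll 2 (new)  [load 10/65]
  55 → roll 2  [load 65/65]
  10 → roll 3 (new)  [load 10/65]
  20 → roll 3  [load 30/65]
  10 → roll 3  [load 40/65]
  20 → roll 3  [load 60/65]
3 paper rolls opened.

3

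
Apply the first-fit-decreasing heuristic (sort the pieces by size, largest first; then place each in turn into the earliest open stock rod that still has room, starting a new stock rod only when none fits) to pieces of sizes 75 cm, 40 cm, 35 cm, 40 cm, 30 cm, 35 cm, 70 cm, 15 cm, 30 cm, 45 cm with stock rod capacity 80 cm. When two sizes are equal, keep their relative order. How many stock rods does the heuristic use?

6

Sorted descending: 75, 70, 45, 40, 40, 35, 35, 30, 30, 15.
  75 → stock rod 1 (new)  [load 75/80]
  70 → stock rod 2 (new)  [load 70/80]
  45 → stock rod 3 (new)  [load 45/80]
  40 → stock rod 4 (new)  [load 40/80]
  40 → stock rod 4  [load 80/80]
  35 → stock rod 3  [load 80/80]
  35 → stock rod 5 (new)  [load 35/80]
  30 → stock rod 5  [load 65/80]
  30 → stock rod 6 (new)  [load 30/80]
  15 → stock rod 5  [load 80/80]
6 stock rods opened.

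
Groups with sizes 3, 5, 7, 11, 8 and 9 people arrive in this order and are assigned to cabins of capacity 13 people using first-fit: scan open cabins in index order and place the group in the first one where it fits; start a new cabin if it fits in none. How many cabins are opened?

  3 → cabin 1 (new)  [load 3/13]
  5 → cabin 1  [load 8/13]
  7 → cabin 2 (new)  [load 7/13]
  11 → cabin 3 (new)  [load 11/13]
  8 → cabin 4 (new)  [load 8/13]
  9 → cabin 5 (new)  [load 9/13]
5 cabins opened.

5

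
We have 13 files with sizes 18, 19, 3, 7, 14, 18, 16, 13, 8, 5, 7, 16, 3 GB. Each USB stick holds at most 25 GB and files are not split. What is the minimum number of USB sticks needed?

7

Total = 19 + 18 + 18 + 16 + 16 + 14 + 13 + 8 + 7 + 7 + 5 + 3 + 3 = 147 GB.
Lower bound: ⌈147/25⌉ = 6 USB sticks.
Also, 7 files each exceed 25/2 GB, and no two of those can share a USB stick, so at least 7 USB sticks are needed.
A packing using 7 USB sticks:
  USB stick 1: 19 + 5 = 24
  USB stick 2: 18 + 7 = 25
  USB stick 3: 18 + 7 = 25
  USB stick 4: 16 + 8 = 24
  USB stick 5: 16 + 3 + 3 = 22
  USB stick 6: 14 = 14
  USB stick 7: 13 = 13
This matches the lower bound, so 7 is optimal.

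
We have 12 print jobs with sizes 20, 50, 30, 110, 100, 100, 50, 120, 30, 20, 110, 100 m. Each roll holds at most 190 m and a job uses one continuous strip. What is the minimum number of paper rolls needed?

Total = 120 + 110 + 110 + 100 + 100 + 100 + 50 + 50 + 30 + 30 + 20 + 20 = 840 m.
Lower bound: ⌈840/190⌉ = 5 paper rolls.
Also, 6 print jobs each exceed 95 m, and no two of those can share a roll, so at least 6 paper rolls are needed.
A packing using 6 paper rolls:
  roll 1: 120 + 50 + 20 = 190
  roll 2: 110 + 50 + 30 = 190
  roll 3: 110 + 30 + 20 = 160
  roll 4: 100 = 100
  roll 5: 100 = 100
  roll 6: 100 = 100
This matches the lower bound, so 6 is optimal.

6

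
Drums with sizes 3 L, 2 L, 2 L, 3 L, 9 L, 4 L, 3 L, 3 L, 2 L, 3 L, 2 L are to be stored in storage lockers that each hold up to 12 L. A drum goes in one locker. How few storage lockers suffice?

3

Total = 9 + 4 + 3 + 3 + 3 + 3 + 3 + 2 + 2 + 2 + 2 = 36 L.
Lower bound: ⌈36/12⌉ = 3 storage lockers.
A packing using 3 storage lockers:
  locker 1: 9 + 3 = 12
  locker 2: 4 + 3 + 3 + 2 = 12
  locker 3: 3 + 3 + 2 + 2 + 2 = 12
This matches the lower bound, so 3 is optimal.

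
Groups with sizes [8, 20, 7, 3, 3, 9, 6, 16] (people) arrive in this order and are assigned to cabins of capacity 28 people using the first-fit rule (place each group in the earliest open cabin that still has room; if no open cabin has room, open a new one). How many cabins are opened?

  8 → cabin 1 (new)  [load 8/28]
  20 → cabin 1  [load 28/28]
  7 → cabin 2 (new)  [load 7/28]
  3 → cabin 2  [load 10/28]
  3 → cabin 2  [load 13/28]
  9 → cabin 2  [load 22/28]
  6 → cabin 2  [load 28/28]
  16 → cabin 3 (new)  [load 16/28]
3 cabins opened.

3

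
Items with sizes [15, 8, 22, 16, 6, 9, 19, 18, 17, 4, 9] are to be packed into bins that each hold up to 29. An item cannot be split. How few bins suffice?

6

Total = 22 + 19 + 18 + 17 + 16 + 15 + 9 + 9 + 8 + 6 + 4 = 143.
Lower bound: ⌈143/29⌉ = 5 bins.
Also, 6 items each exceed 29/2, and no two of those can share a bin, so at least 6 bins are needed.
A packing using 6 bins:
  bin 1: 22 + 6 = 28
  bin 2: 19 + 9 = 28
  bin 3: 18 + 9 = 27
  bin 4: 17 + 8 + 4 = 29
  bin 5: 16 = 16
  bin 6: 15 = 15
This matches the lower bound, so 6 is optimal.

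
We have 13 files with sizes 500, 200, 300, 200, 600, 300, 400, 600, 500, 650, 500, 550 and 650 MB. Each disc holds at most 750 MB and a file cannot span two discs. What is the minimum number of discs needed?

Total = 650 + 650 + 600 + 600 + 550 + 500 + 500 + 500 + 400 + 300 + 300 + 200 + 200 = 5950 MB.
Lower bound: ⌈5950/750⌉ = 8 discs.
Also, 9 files each exceed 375 MB, and no two of those can share a disc, so at least 9 discs are needed.
A packing using 10 discs:
  disc 1: 650 = 650
  disc 2: 650 = 650
  disc 3: 600 = 600
  disc 4: 600 = 600
  disc 5: 550 + 200 = 750
  disc 6: 500 + 200 = 700
  disc 7: 500 = 500
  disc 8: 500 = 500
  disc 9: 400 + 300 = 700
  disc 10: 300 = 300
No arrangement into 9 discs stays within capacity, so 10 is optimal.

10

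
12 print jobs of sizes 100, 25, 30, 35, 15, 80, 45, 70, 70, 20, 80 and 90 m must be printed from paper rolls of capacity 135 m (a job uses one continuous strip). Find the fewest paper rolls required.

6

Total = 100 + 90 + 80 + 80 + 70 + 70 + 45 + 35 + 30 + 25 + 20 + 15 = 660 m.
Lower bound: ⌈660/135⌉ = 5 paper rolls.
Also, 6 print jobs each exceed 135/2 m, and no two of those can share a roll, so at least 6 paper rolls are needed.
A packing using 6 paper rolls:
  roll 1: 100 + 35 = 135
  roll 2: 90 + 45 = 135
  roll 3: 80 + 30 + 25 = 135
  roll 4: 80 + 20 + 15 = 115
  roll 5: 70 = 70
  roll 6: 70 = 70
This matches the lower bound, so 6 is optimal.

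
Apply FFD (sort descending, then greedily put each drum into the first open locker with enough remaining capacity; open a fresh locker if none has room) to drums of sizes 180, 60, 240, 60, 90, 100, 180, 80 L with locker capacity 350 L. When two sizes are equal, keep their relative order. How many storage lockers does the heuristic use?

Sorted descending: 240, 180, 180, 100, 90, 80, 60, 60.
  240 → locker 1 (new)  [load 240/350]
  180 → locker 2 (new)  [load 180/350]
  180 → locker 3 (new)  [load 180/350]
  100 → locker 1  [load 340/350]
  90 → locker 2  [load 270/350]
  80 → locker 2  [load 350/350]
  60 → locker 3  [load 240/350]
  60 → locker 3  [load 300/350]
3 storage lockers opened.

3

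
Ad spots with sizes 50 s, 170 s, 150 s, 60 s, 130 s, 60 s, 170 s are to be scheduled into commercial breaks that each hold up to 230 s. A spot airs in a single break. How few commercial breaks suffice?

4

Total = 170 + 170 + 150 + 130 + 60 + 60 + 50 = 790 s.
Lower bound: ⌈790/230⌉ = 4 commercial breaks.
A packing using 4 commercial breaks:
  break 1: 170 + 60 = 230
  break 2: 170 + 60 = 230
  break 3: 150 + 50 = 200
  break 4: 130 = 130
This matches the lower bound, so 4 is optimal.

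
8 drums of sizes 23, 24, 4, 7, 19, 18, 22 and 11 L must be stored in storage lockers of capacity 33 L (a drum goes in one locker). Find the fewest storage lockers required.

Total = 24 + 23 + 22 + 19 + 18 + 11 + 7 + 4 = 128 L.
Lower bound: ⌈128/33⌉ = 4 storage lockers.
Also, 5 drums each exceed 33/2 L, and no two of those can share a locker, so at least 5 storage lockers are needed.
A packing using 5 storage lockers:
  locker 1: 24 + 7 = 31
  locker 2: 23 + 4 = 27
  locker 3: 22 + 11 = 33
  locker 4: 19 = 19
  locker 5: 18 = 18
This matches the lower bound, so 5 is optimal.

5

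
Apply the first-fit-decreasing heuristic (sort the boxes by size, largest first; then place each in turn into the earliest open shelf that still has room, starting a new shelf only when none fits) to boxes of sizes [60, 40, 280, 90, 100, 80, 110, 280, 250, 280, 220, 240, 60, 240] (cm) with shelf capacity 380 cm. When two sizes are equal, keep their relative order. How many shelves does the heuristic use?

7

Sorted descending: 280, 280, 280, 250, 240, 240, 220, 110, 100, 90, 80, 60, 60, 40.
  280 → shelf 1 (new)  [load 280/380]
  280 → shelf 2 (new)  [load 280/380]
  280 → shelf 3 (new)  [load 280/380]
  250 → shelf 4 (new)  [load 250/380]
  240 → shelf 5 (new)  [load 240/380]
  240 → shelf 6 (new)  [load 240/380]
  220 → shelf 7 (new)  [load 220/380]
  110 → shelf 4  [load 360/380]
  100 → shelf 1  [load 380/380]
  90 → shelf 2  [load 370/380]
  80 → shelf 3  [load 360/380]
  60 → shelf 5  [load 300/380]
  60 → shelf 5  [load 360/380]
  40 → shelf 6  [load 280/380]
7 shelves opened.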